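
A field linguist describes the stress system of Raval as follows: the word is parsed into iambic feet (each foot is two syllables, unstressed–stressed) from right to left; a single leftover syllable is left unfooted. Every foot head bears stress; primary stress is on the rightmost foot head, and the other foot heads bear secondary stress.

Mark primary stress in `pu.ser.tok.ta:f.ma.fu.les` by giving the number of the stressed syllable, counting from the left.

7

Parse right to left into iambic (σˈσ) feet: pu (ser.ˈtok) (ta:f.ˈma) (fu.ˈles). Syllable 1 is left unfooted.
Foot heads (stressed positions): 3, 5, 7.
End Rule Rightmost: primary stress on the rightmost head = syllable 7.
Primary stress: syllable 7 → pu.ser.tok.ta:f.ma.fu.ˈles.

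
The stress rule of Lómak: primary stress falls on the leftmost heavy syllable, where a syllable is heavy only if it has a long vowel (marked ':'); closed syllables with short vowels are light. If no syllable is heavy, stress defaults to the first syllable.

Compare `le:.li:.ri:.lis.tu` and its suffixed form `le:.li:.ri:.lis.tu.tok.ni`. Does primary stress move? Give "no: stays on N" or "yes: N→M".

no: stays on 1

Base `le:.li:.ri:.lis.tu` (5 syllables):
  Weights: 1 le: H, 2 li: H, 3 ri: H, 4 lis L, 5 tu L.
  Heavy syllables in the domain: 1, 2, 3. The leftmost is syllable 1 (le:).
  → primary stress on syllable 1.
Suffixed `le:.li:.ri:.lis.tu.tok.ni` (7 syllables):
  Weights: 1 le: H, 2 li: H, 3 ri: H, 4 lis L, 5 tu L, 6 tok L, 7 ni L.
  Heavy syllables in the domain: 1, 2, 3. The leftmost is syllable 1 (le:).
  → primary stress on syllable 1.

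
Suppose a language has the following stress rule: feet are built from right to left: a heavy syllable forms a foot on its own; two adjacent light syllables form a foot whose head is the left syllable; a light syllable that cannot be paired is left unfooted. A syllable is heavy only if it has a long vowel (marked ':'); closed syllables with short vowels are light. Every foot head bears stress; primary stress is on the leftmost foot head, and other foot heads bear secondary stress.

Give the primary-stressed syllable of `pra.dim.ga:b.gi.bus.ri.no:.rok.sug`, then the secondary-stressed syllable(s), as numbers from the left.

Weights: 1 pra L, 2 dim L, 3 ga:b H, 4 gi L, 5 bus L, 6 ri L, 7 no: H, 8 rok L, 9 sug L.
Parse right to left (heavy = foot alone; LL = one foot; stranded L unfooted): (ˈpra.dim) (ˈga:b) gi (ˈbus.ri) (ˈno:) (ˈrok.sug).
Foot heads: 1, 3, 5, 7, 8.
Primary stress on the leftmost head = syllable 1.
Secondary stress on 3, 5, 7, 8: ˈpra.dim.ˌga:b.gi.ˌbus.ri.ˌno:.ˌrok.sug.

primary 1, secondary 3, 5, 7, 8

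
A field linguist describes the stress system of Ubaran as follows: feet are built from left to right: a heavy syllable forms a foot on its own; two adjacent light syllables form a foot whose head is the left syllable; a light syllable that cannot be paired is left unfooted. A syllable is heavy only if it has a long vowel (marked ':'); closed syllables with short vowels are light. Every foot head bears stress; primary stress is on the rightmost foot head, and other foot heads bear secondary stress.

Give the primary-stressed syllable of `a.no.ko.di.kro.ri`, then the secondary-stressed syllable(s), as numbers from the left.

primary 5, secondary 1, 3

Weights: 1 a L, 2 no L, 3 ko L, 4 di L, 5 kro L, 6 ri L.
Parse left to right (heavy = foot alone; LL = one foot; stranded L unfooted): (ˈa.no) (ˈko.di) (ˈkro.ri).
Foot heads: 1, 3, 5.
Primary stress on the rightmost head = syllable 5.
Secondary stress on 1, 3: ˌa.no.ˌko.di.ˈkro.ri.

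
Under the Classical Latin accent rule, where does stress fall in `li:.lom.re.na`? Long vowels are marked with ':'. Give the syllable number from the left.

2

Classical Latin: stress the penult if heavy (long vowel or closed), else the antepenult.
Weights: 2 lom H, 3 re L, 4 na L.
The penult (syllable 3, re) is light, so stress falls on the antepenult (syllable 2, lom).
Stress on syllable 2: li:.ˈlom.re.na.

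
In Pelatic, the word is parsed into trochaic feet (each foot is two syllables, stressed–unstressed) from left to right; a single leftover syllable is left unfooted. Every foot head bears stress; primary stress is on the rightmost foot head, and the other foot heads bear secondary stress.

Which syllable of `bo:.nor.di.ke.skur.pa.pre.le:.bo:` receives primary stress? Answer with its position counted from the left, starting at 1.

7

Parse left to right into trochaic (ˈσσ) feet: (ˈbo:.nor) (ˈdi.ke) (ˈskur.pa) (ˈpre.le:) bo:. Syllable 9 is left unfooted.
Foot heads (stressed positions): 1, 3, 5, 7.
End Rule Rightmost: primary stress on the rightmost head = syllable 7.
Primary stress: syllable 7 → bo:.nor.di.ke.skur.pa.ˈpre.le:.bo:.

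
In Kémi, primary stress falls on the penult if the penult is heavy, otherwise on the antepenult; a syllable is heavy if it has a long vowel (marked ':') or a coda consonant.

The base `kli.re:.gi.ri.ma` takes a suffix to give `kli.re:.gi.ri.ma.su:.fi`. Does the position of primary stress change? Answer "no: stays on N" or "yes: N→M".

Base `kli.re:.gi.ri.ma` (5 syllables):
  Weights: 3 gi L, 4 ri L, 5 ma L.
  The penult (syllable 4, ri) is light, so stress falls on the antepenult (syllable 3, gi).
  → primary stress on syllable 3.
Suffixed `kli.re:.gi.ri.ma.su:.fi` (7 syllables):
  Weights: 5 ma L, 6 su: H, 7 fi L.
  The penult (syllable 6, su:) is heavy, so it takes stress.
  → primary stress on syllable 6.

yes: 3→6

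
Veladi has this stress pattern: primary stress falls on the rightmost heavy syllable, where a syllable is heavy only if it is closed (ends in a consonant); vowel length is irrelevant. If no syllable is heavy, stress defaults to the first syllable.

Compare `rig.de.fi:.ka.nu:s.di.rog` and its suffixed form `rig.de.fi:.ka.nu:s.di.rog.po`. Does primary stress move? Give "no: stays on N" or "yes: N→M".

Base `rig.de.fi:.ka.nu:s.di.rog` (7 syllables):
  Weights: 1 rig H, 2 de L, 3 fi: L, 4 ka L, 5 nu:s H, 6 di L, 7 rog H.
  Heavy syllables in the domain: 1, 5, 7. The rightmost is syllable 7 (rog).
  → primary stress on syllable 7.
Suffixed `rig.de.fi:.ka.nu:s.di.rog.po` (8 syllables):
  Weights: 1 rig H, 2 de L, 3 fi: L, 4 ka L, 5 nu:s H, 6 di L, 7 rog H, 8 po L.
  Heavy syllables in the domain: 1, 5, 7. The rightmost is syllable 7 (rog).
  → primary stress on syllable 7.

no: stays on 7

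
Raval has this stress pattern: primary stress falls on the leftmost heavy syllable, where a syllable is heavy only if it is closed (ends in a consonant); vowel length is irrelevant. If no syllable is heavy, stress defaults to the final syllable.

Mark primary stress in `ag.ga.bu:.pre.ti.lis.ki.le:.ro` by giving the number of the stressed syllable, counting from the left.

1

Weights: 1 ag H, 2 ga L, 3 bu: L, 4 pre L, 5 ti L, 6 lis H, 7 ki L, 8 le: L, 9 ro L.
Heavy syllables in the domain: 1, 6. The leftmost is syllable 1 (ag).
Primary stress: syllable 1 → ˈag.ga.bu:.pre.ti.lis.ki.le:.ro.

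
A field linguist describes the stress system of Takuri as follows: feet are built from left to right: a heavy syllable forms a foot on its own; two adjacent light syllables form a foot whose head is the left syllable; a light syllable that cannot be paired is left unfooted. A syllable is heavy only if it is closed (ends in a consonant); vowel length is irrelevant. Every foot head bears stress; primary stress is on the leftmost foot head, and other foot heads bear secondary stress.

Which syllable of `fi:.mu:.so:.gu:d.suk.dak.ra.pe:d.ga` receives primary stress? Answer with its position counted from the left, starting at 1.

1

Weights: 1 fi: L, 2 mu: L, 3 so: L, 4 gu:d H, 5 suk H, 6 dak H, 7 ra L, 8 pe:d H, 9 ga L.
Parse left to right (heavy = foot alone; LL = one foot; stranded L unfooted): (ˈfi:.mu:) so: (ˈgu:d) (ˈsuk) (ˈdak) ra (ˈpe:d) ga.
Foot heads: 1, 4, 5, 6, 8.
Primary stress on the leftmost head = syllable 1.
Primary stress: syllable 1 → ˈfi:.mu:.so:.gu:d.suk.dak.ra.pe:d.ga.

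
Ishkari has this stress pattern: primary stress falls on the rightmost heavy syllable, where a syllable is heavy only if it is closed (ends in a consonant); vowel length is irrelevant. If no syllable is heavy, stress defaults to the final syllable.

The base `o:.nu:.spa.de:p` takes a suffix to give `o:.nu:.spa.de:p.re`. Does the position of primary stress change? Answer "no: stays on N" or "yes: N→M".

Base `o:.nu:.spa.de:p` (4 syllables):
  Weights: 1 o: L, 2 nu: L, 3 spa L, 4 de:p H.
  Heavy syllables in the domain: 4. The rightmost is syllable 4 (de:p).
  → primary stress on syllable 4.
Suffixed `o:.nu:.spa.de:p.re` (5 syllables):
  Weights: 1 o: L, 2 nu: L, 3 spa L, 4 de:p H, 5 re L.
  Heavy syllables in the domain: 4. The rightmost is syllable 4 (de:p).
  → primary stress on syllable 4.

no: stays on 4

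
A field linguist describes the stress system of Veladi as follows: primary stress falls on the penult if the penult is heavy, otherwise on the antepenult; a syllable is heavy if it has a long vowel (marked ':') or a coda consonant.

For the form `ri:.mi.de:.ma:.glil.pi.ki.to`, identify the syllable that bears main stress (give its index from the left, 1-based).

Weights: 6 pi L, 7 ki L, 8 to L.
The penult (syllable 7, ki) is light, so stress falls on the antepenult (syllable 6, pi).
Primary stress: syllable 6 → ri:.mi.de:.ma:.glil.ˈpi.ki.to.

6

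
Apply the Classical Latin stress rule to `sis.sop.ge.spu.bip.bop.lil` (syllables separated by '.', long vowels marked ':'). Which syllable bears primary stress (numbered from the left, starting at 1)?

Classical Latin: stress the penult if heavy (long vowel or closed), else the antepenult.
Weights: 5 bip H, 6 bop H, 7 lil H.
The penult (syllable 6, bop) is heavy, so it takes stress.
Stress on syllable 6: sis.sop.ge.spu.bip.ˈbop.lil.

6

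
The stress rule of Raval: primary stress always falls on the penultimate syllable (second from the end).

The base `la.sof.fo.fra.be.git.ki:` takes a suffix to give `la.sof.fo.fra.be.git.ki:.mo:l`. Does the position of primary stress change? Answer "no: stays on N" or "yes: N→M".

Base `la.sof.fo.fra.be.git.ki:` (7 syllables):
  The word has 7 syllables; the penultimate syllable (second from the end) is syllable 6 (git).
  → primary stress on syllable 6.
Suffixed `la.sof.fo.fra.be.git.ki:.mo:l` (8 syllables):
  The word has 8 syllables; the penultimate syllable (second from the end) is syllable 7 (ki:).
  → primary stress on syllable 7.

yes: 6→7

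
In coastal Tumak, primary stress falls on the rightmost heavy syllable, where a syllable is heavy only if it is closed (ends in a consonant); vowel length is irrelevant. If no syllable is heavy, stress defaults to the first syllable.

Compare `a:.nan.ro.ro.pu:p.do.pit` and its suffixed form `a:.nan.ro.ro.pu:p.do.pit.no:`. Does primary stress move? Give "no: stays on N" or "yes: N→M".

Base `a:.nan.ro.ro.pu:p.do.pit` (7 syllables):
  Weights: 1 a: L, 2 nan H, 3 ro L, 4 ro L, 5 pu:p H, 6 do L, 7 pit H.
  Heavy syllables in the domain: 2, 5, 7. The rightmost is syllable 7 (pit).
  → primary stress on syllable 7.
Suffixed `a:.nan.ro.ro.pu:p.do.pit.no:` (8 syllables):
  Weights: 1 a: L, 2 nan H, 3 ro L, 4 ro L, 5 pu:p H, 6 do L, 7 pit H, 8 no: L.
  Heavy syllables in the domain: 2, 5, 7. The rightmost is syllable 7 (pit).
  → primary stress on syllable 7.

no: stays on 7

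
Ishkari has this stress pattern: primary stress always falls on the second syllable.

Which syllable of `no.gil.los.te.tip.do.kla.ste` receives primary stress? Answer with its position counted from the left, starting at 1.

The word has 8 syllables; the second syllable is syllable 2 (gil).
Primary stress: syllable 2 → no.ˈgil.los.te.tip.do.kla.ste.

2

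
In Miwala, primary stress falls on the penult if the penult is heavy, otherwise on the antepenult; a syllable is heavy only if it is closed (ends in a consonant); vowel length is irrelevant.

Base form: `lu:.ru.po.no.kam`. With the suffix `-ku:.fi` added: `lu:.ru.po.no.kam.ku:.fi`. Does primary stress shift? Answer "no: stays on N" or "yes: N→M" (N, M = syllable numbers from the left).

Base `lu:.ru.po.no.kam` (5 syllables):
  Weights: 3 po L, 4 no L, 5 kam H.
  The penult (syllable 4, no) is light, so stress falls on the antepenult (syllable 3, po).
  → primary stress on syllable 3.
Suffixed `lu:.ru.po.no.kam.ku:.fi` (7 syllables):
  Weights: 5 kam H, 6 ku: L, 7 fi L.
  The penult (syllable 6, ku:) is light, so stress falls on the antepenult (syllable 5, kam).
  → primary stress on syllable 5.

yes: 3→5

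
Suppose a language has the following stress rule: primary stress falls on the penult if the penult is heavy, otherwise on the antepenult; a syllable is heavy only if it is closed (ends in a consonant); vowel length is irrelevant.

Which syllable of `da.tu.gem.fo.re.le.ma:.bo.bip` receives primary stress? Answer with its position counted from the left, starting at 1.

7

Weights: 7 ma: L, 8 bo L, 9 bip H.
The penult (syllable 8, bo) is light, so stress falls on the antepenult (syllable 7, ma:).
Primary stress: syllable 7 → da.tu.gem.fo.re.le.ˈma:.bo.bip.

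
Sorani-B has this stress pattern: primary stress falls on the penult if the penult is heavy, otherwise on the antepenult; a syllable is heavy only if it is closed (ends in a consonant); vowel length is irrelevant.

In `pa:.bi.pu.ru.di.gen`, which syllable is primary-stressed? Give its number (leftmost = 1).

4

Weights: 4 ru L, 5 di L, 6 gen H.
The penult (syllable 5, di) is light, so stress falls on the antepenult (syllable 4, ru).
Primary stress: syllable 4 → pa:.bi.pu.ˈru.di.gen.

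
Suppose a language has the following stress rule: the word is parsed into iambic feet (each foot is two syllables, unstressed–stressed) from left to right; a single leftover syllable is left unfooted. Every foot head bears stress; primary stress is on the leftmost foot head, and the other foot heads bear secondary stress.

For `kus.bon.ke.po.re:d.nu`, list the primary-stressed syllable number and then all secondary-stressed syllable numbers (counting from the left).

primary 2, secondary 4, 6

Parse left to right into iambic (σˈσ) feet: (kus.ˈbon) (ke.ˈpo) (re:d.ˈnu).
Foot heads (stressed positions): 2, 4, 6.
End Rule Leftmost: primary stress on the leftmost head = syllable 2.
Secondary stress on 4, 6: kus.ˈbon.ke.ˌpo.re:d.ˌnu.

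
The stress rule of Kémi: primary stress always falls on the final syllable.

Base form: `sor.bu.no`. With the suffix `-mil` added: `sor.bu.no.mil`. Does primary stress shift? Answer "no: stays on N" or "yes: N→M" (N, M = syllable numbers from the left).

yes: 3→4

Base `sor.bu.no` (3 syllables):
  The word has 3 syllables; the final syllable is syllable 3 (no).
  → primary stress on syllable 3.
Suffixed `sor.bu.no.mil` (4 syllables):
  The word has 4 syllables; the final syllable is syllable 4 (mil).
  → primary stress on syllable 4.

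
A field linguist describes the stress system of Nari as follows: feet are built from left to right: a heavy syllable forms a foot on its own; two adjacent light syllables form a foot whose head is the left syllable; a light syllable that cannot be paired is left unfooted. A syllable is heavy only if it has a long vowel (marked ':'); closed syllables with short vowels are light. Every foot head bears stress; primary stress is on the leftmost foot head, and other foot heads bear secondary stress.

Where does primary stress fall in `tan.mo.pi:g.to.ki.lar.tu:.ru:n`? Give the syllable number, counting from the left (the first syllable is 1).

Weights: 1 tan L, 2 mo L, 3 pi:g H, 4 to L, 5 ki L, 6 lar L, 7 tu: H, 8 ru:n H.
Parse left to right (heavy = foot alone; LL = one foot; stranded L unfooted): (ˈtan.mo) (ˈpi:g) (ˈto.ki) lar (ˈtu:) (ˈru:n).
Foot heads: 1, 3, 4, 7, 8.
Primary stress on the leftmost head = syllable 1.
Primary stress: syllable 1 → ˈtan.mo.pi:g.to.ki.lar.tu:.ru:n.

1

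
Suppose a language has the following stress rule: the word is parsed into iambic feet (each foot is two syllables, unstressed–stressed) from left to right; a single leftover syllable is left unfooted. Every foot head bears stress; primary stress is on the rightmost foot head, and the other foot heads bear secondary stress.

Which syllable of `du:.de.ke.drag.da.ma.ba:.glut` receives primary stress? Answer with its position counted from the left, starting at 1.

8

Parse left to right into iambic (σˈσ) feet: (du:.ˈde) (ke.ˈdrag) (da.ˈma) (ba:.ˈglut).
Foot heads (stressed positions): 2, 4, 6, 8.
End Rule Rightmost: primary stress on the rightmost head = syllable 8.
Primary stress: syllable 8 → du:.de.ke.drag.da.ma.ba:.ˈglut.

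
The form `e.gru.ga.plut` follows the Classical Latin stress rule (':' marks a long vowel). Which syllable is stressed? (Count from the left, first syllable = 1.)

Classical Latin: stress the penult if heavy (long vowel or closed), else the antepenult.
Weights: 2 gru L, 3 ga L, 4 plut H.
The penult (syllable 3, ga) is light, so stress falls on the antepenult (syllable 2, gru).
Stress on syllable 2: e.ˈgru.ga.plut.

2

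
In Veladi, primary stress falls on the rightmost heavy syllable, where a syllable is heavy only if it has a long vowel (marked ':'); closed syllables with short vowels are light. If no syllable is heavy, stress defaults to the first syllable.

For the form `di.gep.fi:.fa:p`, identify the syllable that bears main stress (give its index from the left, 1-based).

Weights: 1 di L, 2 gep L, 3 fi: H, 4 fa:p H.
Heavy syllables in the domain: 3, 4. The rightmost is syllable 4 (fa:p).
Primary stress: syllable 4 → di.gep.fi:.ˈfa:p.

4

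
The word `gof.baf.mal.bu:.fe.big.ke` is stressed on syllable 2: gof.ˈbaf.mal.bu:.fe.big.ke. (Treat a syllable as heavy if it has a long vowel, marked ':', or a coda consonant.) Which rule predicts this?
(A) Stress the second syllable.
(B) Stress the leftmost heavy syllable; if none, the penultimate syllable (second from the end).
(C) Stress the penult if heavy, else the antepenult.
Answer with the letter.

A

Rule A → syllable 2 ✓.
Rule B → syllable 1 (observed: 2).
Rule C → syllable 6 (observed: 2).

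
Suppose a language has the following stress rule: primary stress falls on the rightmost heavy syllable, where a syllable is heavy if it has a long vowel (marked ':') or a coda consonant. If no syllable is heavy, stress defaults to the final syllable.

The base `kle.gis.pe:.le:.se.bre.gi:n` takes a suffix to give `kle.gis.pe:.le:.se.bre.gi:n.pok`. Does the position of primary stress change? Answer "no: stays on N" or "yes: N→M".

yes: 7→8

Base `kle.gis.pe:.le:.se.bre.gi:n` (7 syllables):
  Weights: 1 kle L, 2 gis H, 3 pe: H, 4 le: H, 5 se L, 6 bre L, 7 gi:n H.
  Heavy syllables in the domain: 2, 3, 4, 7. The rightmost is syllable 7 (gi:n).
  → primary stress on syllable 7.
Suffixed `kle.gis.pe:.le:.se.bre.gi:n.pok` (8 syllables):
  Weights: 1 kle L, 2 gis H, 3 pe: H, 4 le: H, 5 se L, 6 bre L, 7 gi:n H, 8 pok H.
  Heavy syllables in the domain: 2, 3, 4, 7, 8. The rightmost is syllable 8 (pok).
  → primary stress on syllable 8.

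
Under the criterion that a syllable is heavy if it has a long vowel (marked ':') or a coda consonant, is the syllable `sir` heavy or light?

`sir`: short vowel, closed (coda /r/). Closed → heavy.

heavy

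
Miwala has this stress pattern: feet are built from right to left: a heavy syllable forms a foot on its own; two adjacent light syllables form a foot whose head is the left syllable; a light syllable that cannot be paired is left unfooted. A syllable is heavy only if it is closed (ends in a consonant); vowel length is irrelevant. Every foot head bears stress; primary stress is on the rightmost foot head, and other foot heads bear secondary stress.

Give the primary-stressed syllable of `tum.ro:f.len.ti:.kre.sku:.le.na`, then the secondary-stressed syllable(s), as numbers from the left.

primary 7, secondary 1, 2, 3, 5

Weights: 1 tum H, 2 ro:f H, 3 len H, 4 ti: L, 5 kre L, 6 sku: L, 7 le L, 8 na L.
Parse right to left (heavy = foot alone; LL = one foot; stranded L unfooted): (ˈtum) (ˈro:f) (ˈlen) ti: (ˈkre.sku:) (ˈle.na).
Foot heads: 1, 2, 3, 5, 7.
Primary stress on the rightmost head = syllable 7.
Secondary stress on 1, 2, 3, 5: ˌtum.ˌro:f.ˌlen.ti:.ˌkre.sku:.ˈle.na.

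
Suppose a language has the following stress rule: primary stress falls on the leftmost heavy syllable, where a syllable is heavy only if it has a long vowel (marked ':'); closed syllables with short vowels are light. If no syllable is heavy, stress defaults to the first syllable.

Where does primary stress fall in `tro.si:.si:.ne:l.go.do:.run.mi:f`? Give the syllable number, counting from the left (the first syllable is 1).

2

Weights: 1 tro L, 2 si: H, 3 si: H, 4 ne:l H, 5 go L, 6 do: H, 7 run L, 8 mi:f H.
Heavy syllables in the domain: 2, 3, 4, 6, 8. The leftmost is syllable 2 (si:).
Primary stress: syllable 2 → tro.ˈsi:.si:.ne:l.go.do:.run.mi:f.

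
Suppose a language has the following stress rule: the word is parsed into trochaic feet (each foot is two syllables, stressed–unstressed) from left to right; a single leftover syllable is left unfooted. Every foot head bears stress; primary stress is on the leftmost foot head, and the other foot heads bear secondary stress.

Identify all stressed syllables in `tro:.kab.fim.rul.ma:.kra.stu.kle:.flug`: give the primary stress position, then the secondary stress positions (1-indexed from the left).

primary 1, secondary 3, 5, 7

Parse left to right into trochaic (ˈσσ) feet: (ˈtro:.kab) (ˈfim.rul) (ˈma:.kra) (ˈstu.kle:) flug. Syllable 9 is left unfooted.
Foot heads (stressed positions): 1, 3, 5, 7.
End Rule Leftmost: primary stress on the leftmost head = syllable 1.
Secondary stress on 3, 5, 7: ˈtro:.kab.ˌfim.rul.ˌma:.kra.ˌstu.kle:.flug.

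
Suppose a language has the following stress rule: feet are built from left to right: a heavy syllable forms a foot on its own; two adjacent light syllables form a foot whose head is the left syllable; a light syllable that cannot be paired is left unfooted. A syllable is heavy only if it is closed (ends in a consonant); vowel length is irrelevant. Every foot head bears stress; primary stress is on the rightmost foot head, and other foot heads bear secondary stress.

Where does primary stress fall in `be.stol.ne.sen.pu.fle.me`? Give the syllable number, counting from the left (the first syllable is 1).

5

Weights: 1 be L, 2 stol H, 3 ne L, 4 sen H, 5 pu L, 6 fle L, 7 me L.
Parse left to right (heavy = foot alone; LL = one foot; stranded L unfooted): be (ˈstol) ne (ˈsen) (ˈpu.fle) me.
Foot heads: 2, 4, 5.
Primary stress on the rightmost head = syllable 5.
Primary stress: syllable 5 → be.stol.ne.sen.ˈpu.fle.me.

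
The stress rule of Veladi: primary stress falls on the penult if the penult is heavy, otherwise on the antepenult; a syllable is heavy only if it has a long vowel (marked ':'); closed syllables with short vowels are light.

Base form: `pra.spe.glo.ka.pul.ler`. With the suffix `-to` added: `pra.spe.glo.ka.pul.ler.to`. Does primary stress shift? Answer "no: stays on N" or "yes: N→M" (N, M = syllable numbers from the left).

yes: 4→5

Base `pra.spe.glo.ka.pul.ler` (6 syllables):
  Weights: 4 ka L, 5 pul L, 6 ler L.
  The penult (syllable 5, pul) is light, so stress falls on the antepenult (syllable 4, ka).
  → primary stress on syllable 4.
Suffixed `pra.spe.glo.ka.pul.ler.to` (7 syllables):
  Weights: 5 pul L, 6 ler L, 7 to L.
  The penult (syllable 6, ler) is light, so stress falls on the antepenult (syllable 5, pul).
  → primary stress on syllable 5.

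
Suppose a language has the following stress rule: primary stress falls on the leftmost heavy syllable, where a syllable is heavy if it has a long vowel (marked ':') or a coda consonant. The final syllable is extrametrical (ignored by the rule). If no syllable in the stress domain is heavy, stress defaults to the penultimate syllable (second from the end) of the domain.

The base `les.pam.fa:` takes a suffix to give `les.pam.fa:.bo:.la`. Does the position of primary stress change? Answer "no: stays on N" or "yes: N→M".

Base `les.pam.fa:` (3 syllables):
  The final syllable (3, fa:) is extrametrical; the stress domain is syllables 1–2.
  Weights: 1 les H, 2 pam H.
  Heavy syllables in the domain: 1, 2. The leftmost is syllable 1 (les).
  → primary stress on syllable 1.
Suffixed `les.pam.fa:.bo:.la` (5 syllables):
  The final syllable (5, la) is extrametrical; the stress domain is syllables 1–4.
  Weights: 1 les H, 2 pam H, 3 fa: H, 4 bo: H.
  Heavy syllables in the domain: 1, 2, 3, 4. The leftmost is syllable 1 (les).
  → primary stress on syllable 1.

no: stays on 1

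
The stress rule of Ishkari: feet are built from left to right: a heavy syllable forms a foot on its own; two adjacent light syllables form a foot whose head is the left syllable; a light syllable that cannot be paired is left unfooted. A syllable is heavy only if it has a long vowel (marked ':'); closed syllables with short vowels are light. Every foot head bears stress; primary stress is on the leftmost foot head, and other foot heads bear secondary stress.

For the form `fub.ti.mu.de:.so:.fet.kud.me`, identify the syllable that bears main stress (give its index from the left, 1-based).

Weights: 1 fub L, 2 ti L, 3 mu L, 4 de: H, 5 so: H, 6 fet L, 7 kud L, 8 me L.
Parse left to right (heavy = foot alone; LL = one foot; stranded L unfooted): (ˈfub.ti) mu (ˈde:) (ˈso:) (ˈfet.kud) me.
Foot heads: 1, 4, 5, 6.
Primary stress on the leftmost head = syllable 1.
Primary stress: syllable 1 → ˈfub.ti.mu.de:.so:.fet.kud.me.

1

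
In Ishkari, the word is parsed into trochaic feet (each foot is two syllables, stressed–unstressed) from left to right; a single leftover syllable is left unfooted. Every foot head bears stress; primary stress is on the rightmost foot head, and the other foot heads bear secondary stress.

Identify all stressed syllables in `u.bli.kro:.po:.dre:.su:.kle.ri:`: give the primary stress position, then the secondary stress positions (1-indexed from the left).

primary 7, secondary 1, 3, 5

Parse left to right into trochaic (ˈσσ) feet: (ˈu.bli) (ˈkro:.po:) (ˈdre:.su:) (ˈkle.ri:).
Foot heads (stressed positions): 1, 3, 5, 7.
End Rule Rightmost: primary stress on the rightmost head = syllable 7.
Secondary stress on 1, 3, 5: ˌu.bli.ˌkro:.po:.ˌdre:.su:.ˈkle.ri:.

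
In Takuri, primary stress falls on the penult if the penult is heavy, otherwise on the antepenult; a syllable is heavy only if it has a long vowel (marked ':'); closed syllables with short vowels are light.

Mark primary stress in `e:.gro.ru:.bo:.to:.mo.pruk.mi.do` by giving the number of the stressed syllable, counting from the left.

7

Weights: 7 pruk L, 8 mi L, 9 do L.
The penult (syllable 8, mi) is light, so stress falls on the antepenult (syllable 7, pruk).
Primary stress: syllable 7 → e:.gro.ru:.bo:.to:.mo.ˈpruk.mi.do.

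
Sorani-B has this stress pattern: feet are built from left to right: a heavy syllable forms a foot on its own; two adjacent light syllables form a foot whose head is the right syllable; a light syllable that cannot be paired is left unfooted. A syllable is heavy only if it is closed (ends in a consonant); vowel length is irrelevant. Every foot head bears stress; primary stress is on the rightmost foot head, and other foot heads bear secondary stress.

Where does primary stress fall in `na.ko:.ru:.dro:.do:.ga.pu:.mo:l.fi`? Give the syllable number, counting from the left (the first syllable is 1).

Weights: 1 na L, 2 ko: L, 3 ru: L, 4 dro: L, 5 do: L, 6 ga L, 7 pu: L, 8 mo:l H, 9 fi L.
Parse left to right (heavy = foot alone; LL = one foot; stranded L unfooted): (na.ˈko:) (ru:.ˈdro:) (do:.ˈga) pu: (ˈmo:l) fi.
Foot heads: 2, 4, 6, 8.
Primary stress on the rightmost head = syllable 8.
Primary stress: syllable 8 → na.ko:.ru:.dro:.do:.ga.pu:.ˈmo:l.fi.

8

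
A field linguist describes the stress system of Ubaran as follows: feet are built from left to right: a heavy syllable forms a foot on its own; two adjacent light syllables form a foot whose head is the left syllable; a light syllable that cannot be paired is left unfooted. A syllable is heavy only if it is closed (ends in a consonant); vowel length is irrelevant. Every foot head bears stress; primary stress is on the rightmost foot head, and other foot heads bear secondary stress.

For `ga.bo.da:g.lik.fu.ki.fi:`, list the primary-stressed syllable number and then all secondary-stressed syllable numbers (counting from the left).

primary 5, secondary 1, 3, 4

Weights: 1 ga L, 2 bo L, 3 da:g H, 4 lik H, 5 fu L, 6 ki L, 7 fi: L.
Parse left to right (heavy = foot alone; LL = one foot; stranded L unfooted): (ˈga.bo) (ˈda:g) (ˈlik) (ˈfu.ki) fi:.
Foot heads: 1, 3, 4, 5.
Primary stress on the rightmost head = syllable 5.
Secondary stress on 1, 3, 4: ˌga.bo.ˌda:g.ˌlik.ˈfu.ki.fi:.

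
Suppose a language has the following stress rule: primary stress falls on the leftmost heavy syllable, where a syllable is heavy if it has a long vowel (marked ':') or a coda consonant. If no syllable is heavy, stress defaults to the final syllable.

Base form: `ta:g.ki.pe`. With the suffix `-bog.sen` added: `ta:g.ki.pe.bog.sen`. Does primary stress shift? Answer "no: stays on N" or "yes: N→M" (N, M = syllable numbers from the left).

Base `ta:g.ki.pe` (3 syllables):
  Weights: 1 ta:g H, 2 ki L, 3 pe L.
  Heavy syllables in the domain: 1. The leftmost is syllable 1 (ta:g).
  → primary stress on syllable 1.
Suffixed `ta:g.ki.pe.bog.sen` (5 syllables):
  Weights: 1 ta:g H, 2 ki L, 3 pe L, 4 bog H, 5 sen H.
  Heavy syllables in the domain: 1, 4, 5. The leftmost is syllable 1 (ta:g).
  → primary stress on syllable 1.

no: stays on 1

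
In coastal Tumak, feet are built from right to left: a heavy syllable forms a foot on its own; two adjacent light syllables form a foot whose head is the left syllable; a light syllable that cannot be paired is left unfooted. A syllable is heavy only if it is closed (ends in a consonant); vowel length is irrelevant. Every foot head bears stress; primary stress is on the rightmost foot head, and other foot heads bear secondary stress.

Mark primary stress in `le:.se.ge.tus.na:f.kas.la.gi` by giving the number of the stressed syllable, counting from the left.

7

Weights: 1 le: L, 2 se L, 3 ge L, 4 tus H, 5 na:f H, 6 kas H, 7 la L, 8 gi L.
Parse right to left (heavy = foot alone; LL = one foot; stranded L unfooted): le: (ˈse.ge) (ˈtus) (ˈna:f) (ˈkas) (ˈla.gi).
Foot heads: 2, 4, 5, 6, 7.
Primary stress on the rightmost head = syllable 7.
Primary stress: syllable 7 → le:.se.ge.tus.na:f.kas.ˈla.gi.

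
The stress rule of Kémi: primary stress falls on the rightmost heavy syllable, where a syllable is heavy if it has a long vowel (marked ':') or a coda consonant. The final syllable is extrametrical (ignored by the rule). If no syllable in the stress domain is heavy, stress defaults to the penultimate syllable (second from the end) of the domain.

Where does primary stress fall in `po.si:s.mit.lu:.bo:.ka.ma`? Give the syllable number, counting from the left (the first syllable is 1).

5

The final syllable (7, ma) is extrametrical; the stress domain is syllables 1–6.
Weights: 1 po L, 2 si:s H, 3 mit H, 4 lu: H, 5 bo: H, 6 ka L.
Heavy syllables in the domain: 2, 3, 4, 5. The rightmost is syllable 5 (bo:).
Primary stress: syllable 5 → po.si:s.mit.lu:.ˈbo:.ka.ma.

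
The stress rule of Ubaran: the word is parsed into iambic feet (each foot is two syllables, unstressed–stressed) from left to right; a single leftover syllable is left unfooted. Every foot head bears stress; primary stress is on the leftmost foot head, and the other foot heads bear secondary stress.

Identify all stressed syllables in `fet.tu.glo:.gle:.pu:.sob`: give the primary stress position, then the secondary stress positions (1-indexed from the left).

primary 2, secondary 4, 6

Parse left to right into iambic (σˈσ) feet: (fet.ˈtu) (glo:.ˈgle:) (pu:.ˈsob).
Foot heads (stressed positions): 2, 4, 6.
End Rule Leftmost: primary stress on the leftmost head = syllable 2.
Secondary stress on 4, 6: fet.ˈtu.glo:.ˌgle:.pu:.ˌsob.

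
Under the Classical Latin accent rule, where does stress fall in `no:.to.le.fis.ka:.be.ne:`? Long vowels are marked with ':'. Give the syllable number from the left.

5

Classical Latin: stress the penult if heavy (long vowel or closed), else the antepenult.
Weights: 5 ka: H, 6 be L, 7 ne: H.
The penult (syllable 6, be) is light, so stress falls on the antepenult (syllable 5, ka:).
Stress on syllable 5: no:.to.le.fis.ˈka:.be.ne:.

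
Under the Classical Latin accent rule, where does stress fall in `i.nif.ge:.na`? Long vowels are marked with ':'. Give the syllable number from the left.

3

Classical Latin: stress the penult if heavy (long vowel or closed), else the antepenult.
Weights: 2 nif H, 3 ge: H, 4 na L.
The penult (syllable 3, ge:) is heavy, so it takes stress.
Stress on syllable 3: i.nif.ˈge:.na.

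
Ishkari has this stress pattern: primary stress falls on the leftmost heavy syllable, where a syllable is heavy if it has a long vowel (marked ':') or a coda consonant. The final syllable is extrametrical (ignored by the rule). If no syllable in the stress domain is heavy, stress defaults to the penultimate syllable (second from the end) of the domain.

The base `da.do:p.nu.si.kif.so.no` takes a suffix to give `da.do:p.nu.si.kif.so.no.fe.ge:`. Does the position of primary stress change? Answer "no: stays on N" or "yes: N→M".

Base `da.do:p.nu.si.kif.so.no` (7 syllables):
  The final syllable (7, no) is extrametrical; the stress domain is syllables 1–6.
  Weights: 1 da L, 2 do:p H, 3 nu L, 4 si L, 5 kif H, 6 so L.
  Heavy syllables in the domain: 2, 5. The leftmost is syllable 2 (do:p).
  → primary stress on syllable 2.
Suffixed `da.do:p.nu.si.kif.so.no.fe.ge:` (9 syllables):
  The final syllable (9, ge:) is extrametrical; the stress domain is syllables 1–8.
  Weights: 1 da L, 2 do:p H, 3 nu L, 4 si L, 5 kif H, 6 so L, 7 no L, 8 fe L.
  Heavy syllables in the domain: 2, 5. The leftmost is syllable 2 (do:p).
  → primary stress on syllable 2.

no: stays on 2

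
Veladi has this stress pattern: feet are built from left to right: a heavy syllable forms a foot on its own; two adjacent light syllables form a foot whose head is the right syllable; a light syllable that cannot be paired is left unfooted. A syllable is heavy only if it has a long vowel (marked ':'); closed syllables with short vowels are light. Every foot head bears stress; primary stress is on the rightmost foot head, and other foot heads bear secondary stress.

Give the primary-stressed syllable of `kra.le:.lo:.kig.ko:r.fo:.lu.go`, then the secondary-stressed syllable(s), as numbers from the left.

primary 8, secondary 2, 3, 5, 6

Weights: 1 kra L, 2 le: H, 3 lo: H, 4 kig L, 5 ko:r H, 6 fo: H, 7 lu L, 8 go L.
Parse left to right (heavy = foot alone; LL = one foot; stranded L unfooted): kra (ˈle:) (ˈlo:) kig (ˈko:r) (ˈfo:) (lu.ˈgo).
Foot heads: 2, 3, 5, 6, 8.
Primary stress on the rightmost head = syllable 8.
Secondary stress on 2, 3, 5, 6: kra.ˌle:.ˌlo:.kig.ˌko:r.ˌfo:.lu.ˈgo.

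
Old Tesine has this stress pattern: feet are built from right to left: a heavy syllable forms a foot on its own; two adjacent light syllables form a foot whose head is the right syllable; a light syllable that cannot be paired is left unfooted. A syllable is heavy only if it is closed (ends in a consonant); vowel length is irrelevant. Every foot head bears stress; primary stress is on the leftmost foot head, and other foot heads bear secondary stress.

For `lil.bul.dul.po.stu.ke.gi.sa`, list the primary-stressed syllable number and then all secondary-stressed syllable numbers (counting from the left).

primary 1, secondary 2, 3, 6, 8

Weights: 1 lil H, 2 bul H, 3 dul H, 4 po L, 5 stu L, 6 ke L, 7 gi L, 8 sa L.
Parse right to left (heavy = foot alone; LL = one foot; stranded L unfooted): (ˈlil) (ˈbul) (ˈdul) po (stu.ˈke) (gi.ˈsa).
Foot heads: 1, 2, 3, 6, 8.
Primary stress on the leftmost head = syllable 1.
Secondary stress on 2, 3, 6, 8: ˈlil.ˌbul.ˌdul.po.stu.ˌke.gi.ˌsa.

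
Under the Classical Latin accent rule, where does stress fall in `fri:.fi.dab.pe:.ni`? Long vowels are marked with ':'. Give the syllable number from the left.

Classical Latin: stress the penult if heavy (long vowel or closed), else the antepenult.
Weights: 3 dab H, 4 pe: H, 5 ni L.
The penult (syllable 4, pe:) is heavy, so it takes stress.
Stress on syllable 4: fri:.fi.dab.ˈpe:.ni.

4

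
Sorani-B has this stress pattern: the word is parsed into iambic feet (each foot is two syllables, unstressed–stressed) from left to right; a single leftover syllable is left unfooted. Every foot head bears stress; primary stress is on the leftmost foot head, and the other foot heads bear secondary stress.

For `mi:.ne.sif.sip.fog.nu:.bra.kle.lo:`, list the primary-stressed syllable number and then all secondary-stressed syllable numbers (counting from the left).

Parse left to right into iambic (σˈσ) feet: (mi:.ˈne) (sif.ˈsip) (fog.ˈnu:) (bra.ˈkle) lo:. Syllable 9 is left unfooted.
Foot heads (stressed positions): 2, 4, 6, 8.
End Rule Leftmost: primary stress on the leftmost head = syllable 2.
Secondary stress on 4, 6, 8: mi:.ˈne.sif.ˌsip.fog.ˌnu:.bra.ˌkle.lo:.

primary 2, secondary 4, 6, 8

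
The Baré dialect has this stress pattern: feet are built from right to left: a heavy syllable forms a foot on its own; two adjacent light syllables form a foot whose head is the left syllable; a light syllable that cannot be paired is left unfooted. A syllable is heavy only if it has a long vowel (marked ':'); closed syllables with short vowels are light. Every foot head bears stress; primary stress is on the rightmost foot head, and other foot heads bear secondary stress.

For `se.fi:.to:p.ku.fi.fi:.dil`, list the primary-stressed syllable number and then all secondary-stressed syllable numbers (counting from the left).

primary 6, secondary 2, 3, 4

Weights: 1 se L, 2 fi: H, 3 to:p H, 4 ku L, 5 fi L, 6 fi: H, 7 dil L.
Parse right to left (heavy = foot alone; LL = one foot; stranded L unfooted): se (ˈfi:) (ˈto:p) (ˈku.fi) (ˈfi:) dil.
Foot heads: 2, 3, 4, 6.
Primary stress on the rightmost head = syllable 6.
Secondary stress on 2, 3, 4: se.ˌfi:.ˌto:p.ˌku.fi.ˈfi:.dil.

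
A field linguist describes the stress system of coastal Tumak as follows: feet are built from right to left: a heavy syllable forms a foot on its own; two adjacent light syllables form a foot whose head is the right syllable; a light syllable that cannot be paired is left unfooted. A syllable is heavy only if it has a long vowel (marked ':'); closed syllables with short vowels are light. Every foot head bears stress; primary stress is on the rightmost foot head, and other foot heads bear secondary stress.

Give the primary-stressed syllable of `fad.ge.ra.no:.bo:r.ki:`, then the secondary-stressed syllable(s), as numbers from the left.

Weights: 1 fad L, 2 ge L, 3 ra L, 4 no: H, 5 bo:r H, 6 ki: H.
Parse right to left (heavy = foot alone; LL = one foot; stranded L unfooted): fad (ge.ˈra) (ˈno:) (ˈbo:r) (ˈki:).
Foot heads: 3, 4, 5, 6.
Primary stress on the rightmost head = syllable 6.
Secondary stress on 3, 4, 5: fad.ge.ˌra.ˌno:.ˌbo:r.ˈki:.

primary 6, secondary 3, 4, 5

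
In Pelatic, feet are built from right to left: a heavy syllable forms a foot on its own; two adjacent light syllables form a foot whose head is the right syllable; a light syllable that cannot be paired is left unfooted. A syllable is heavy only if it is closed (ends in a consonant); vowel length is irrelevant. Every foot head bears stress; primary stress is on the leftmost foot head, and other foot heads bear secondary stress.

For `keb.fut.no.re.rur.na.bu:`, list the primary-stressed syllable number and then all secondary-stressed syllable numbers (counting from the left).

primary 1, secondary 2, 4, 5, 7

Weights: 1 keb H, 2 fut H, 3 no L, 4 re L, 5 rur H, 6 na L, 7 bu: L.
Parse right to left (heavy = foot alone; LL = one foot; stranded L unfooted): (ˈkeb) (ˈfut) (no.ˈre) (ˈrur) (na.ˈbu:).
Foot heads: 1, 2, 4, 5, 7.
Primary stress on the leftmost head = syllable 1.
Secondary stress on 2, 4, 5, 7: ˈkeb.ˌfut.no.ˌre.ˌrur.na.ˌbu:.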